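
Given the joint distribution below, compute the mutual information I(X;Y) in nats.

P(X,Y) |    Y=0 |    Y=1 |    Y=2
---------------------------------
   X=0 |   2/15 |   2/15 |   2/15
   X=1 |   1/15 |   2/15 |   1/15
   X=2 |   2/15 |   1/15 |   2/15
0.0303 nats

Mutual information: I(X;Y) = H(X) + H(Y) - H(X,Y)

Marginals:
P(X) = (2/5, 4/15, 1/3), H(X) = 1.0852 nats
P(Y) = (1/3, 1/3, 1/3), H(Y) = 1.0986 nats

Joint entropy: H(X,Y) = 2.1535 nats

I(X;Y) = 1.0852 + 1.0986 - 2.1535 = 0.0303 nats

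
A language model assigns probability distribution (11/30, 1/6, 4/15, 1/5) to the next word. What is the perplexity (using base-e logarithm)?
3.8223

Perplexity is e^H (or exp(H) for natural log).

First, H = -Σ p log p = 1.3409 nats
Perplexity = e^1.3409 = 3.8223

Interpretation: The model's uncertainty is equivalent to choosing uniformly among 3.8 options.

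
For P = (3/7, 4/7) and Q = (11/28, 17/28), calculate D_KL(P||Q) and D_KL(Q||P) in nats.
D_KL(P||Q) = 0.0026, D_KL(Q||P) = 0.0026

KL divergence is not symmetric: D_KL(P||Q) ≠ D_KL(Q||P) in general.

D_KL(P||Q) = 0.0026 nats
D_KL(Q||P) = 0.0026 nats

In this case they happen to be equal (to 4 decimal places).

This asymmetry is why KL divergence is not a true distance metric.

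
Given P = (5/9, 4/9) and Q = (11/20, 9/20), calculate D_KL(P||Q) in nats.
0.0001 nats

KL divergence: D_KL(P||Q) = Σ p(x) log(p(x)/q(x))

Computing term by term:
  x=0: 5/9 × log_e[(5/9)/(11/20)] = 5/9 × 0.0101 = 0.0056
  x=1: 4/9 × log_e[(4/9)/(9/20)] = 4/9 × -0.0124 = -0.0055

D_KL(P||Q) = 0.0001 nats

Note: KL divergence is always non-negative and equals 0 iff P = Q.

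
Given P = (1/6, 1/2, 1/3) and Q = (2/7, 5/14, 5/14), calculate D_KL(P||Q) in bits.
0.0799 bits

KL divergence: D_KL(P||Q) = Σ p(x) log(p(x)/q(x))

Computing term by term:
  x=0: 1/6 × log_2[(1/6)/(2/7)] = 1/6 × -0.7776 = -0.1296
  x=1: 1/2 × log_2[(1/2)/(5/14)] = 1/2 × 0.4854 = 0.2427
  x=2: 1/3 × log_2[(1/3)/(5/14)] = 1/3 × -0.0995 = -0.0332

D_KL(P||Q) = 0.0799 bits

Note: KL divergence is always non-negative and equals 0 iff P = Q.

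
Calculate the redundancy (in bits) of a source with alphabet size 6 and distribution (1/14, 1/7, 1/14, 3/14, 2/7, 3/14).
0.1712 bits

Redundancy measures how far a source is from maximum entropy:
R = H_max - H(X)

Maximum entropy for 6 symbols: H_max = log_2(6) = 2.5850 bits
Actual entropy: H(X) = 2.4138 bits
Redundancy: R = 2.5850 - 2.4138 = 0.1712 bits

This redundancy represents potential for compression: the source could be compressed by 0.1712 bits per symbol.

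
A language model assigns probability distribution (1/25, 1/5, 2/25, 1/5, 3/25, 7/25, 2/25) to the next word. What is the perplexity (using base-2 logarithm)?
5.9746

Perplexity is 2^H (or exp(H) for natural log).

First, H = -Σ p log p = 2.5788 bits
Perplexity = 2^2.5788 = 5.9746

Interpretation: The model's uncertainty is equivalent to choosing uniformly among 6.0 options.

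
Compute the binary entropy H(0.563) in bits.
0.9885 bits

The binary entropy function is:
H(p) = -p log(p) - (1-p) log(1-p)

H(0.563) = -0.563 × log_2(0.563) - 0.437 × log_2(0.437)
H(0.563) = 0.9885 bits

Note: Binary entropy is maximized at p=0.5 (H=1 bit) and minimized at p=0 or p=1 (H=0).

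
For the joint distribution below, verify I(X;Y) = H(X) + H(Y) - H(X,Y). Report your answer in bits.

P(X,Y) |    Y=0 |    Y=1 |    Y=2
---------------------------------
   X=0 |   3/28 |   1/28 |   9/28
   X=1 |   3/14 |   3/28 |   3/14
I(X;Y) = 0.0651 bits

Mutual information has multiple equivalent forms:
- I(X;Y) = H(X) - H(X|Y)
- I(X;Y) = H(Y) - H(Y|X)
- I(X;Y) = H(X) + H(Y) - H(X,Y)

Computing all quantities:
H(X) = 0.9963, H(Y) = 1.4098, H(X,Y) = 2.3410
H(X|Y) = 0.9312, H(Y|X) = 1.3447

Verification:
H(X) - H(X|Y) = 0.9963 - 0.9312 = 0.0651
H(Y) - H(Y|X) = 1.4098 - 1.3447 = 0.0651
H(X) + H(Y) - H(X,Y) = 0.9963 + 1.4098 - 2.3410 = 0.0651

All forms give I(X;Y) = 0.0651 bits. ✓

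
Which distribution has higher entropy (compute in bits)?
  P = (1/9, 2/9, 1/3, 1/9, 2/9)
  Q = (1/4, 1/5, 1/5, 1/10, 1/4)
Q

Computing entropies in bits:
H(P) = 2.1972
H(Q) = 2.2610

Distribution Q has higher entropy.

Intuition: The distribution closer to uniform (more spread out) has higher entropy.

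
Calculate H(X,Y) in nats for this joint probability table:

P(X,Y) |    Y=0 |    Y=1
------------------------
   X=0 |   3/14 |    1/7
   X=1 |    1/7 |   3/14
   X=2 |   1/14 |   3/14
1.7348 nats

Joint entropy is H(X,Y) = -Σ_{x,y} p(x,y) log p(x,y).

Summing over all non-zero entries:
H(X,Y) = -[3/14·log_e(3/14) + 1/7·log_e(1/7) + 1/7·log_e(1/7) + 3/14·log_e(3/14) + 1/14·log_e(1/14) + 3/14·log_e(3/14)]
H(X,Y) = 1.7348 nats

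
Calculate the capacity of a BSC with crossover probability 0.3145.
0.1017 bits

For a binary symmetric channel (BSC) with error probability p:
Capacity C = 1 - H(p) bits per symbol

where H(p) = -p log₂(p) - (1-p) log₂(1-p) is the binary entropy function.

H(0.3145) = 0.8983 bits
C = 1 - 0.8983 = 0.1017 bits per symbol

This means we can reliably transmit up to 0.1017 bits of information per channel use.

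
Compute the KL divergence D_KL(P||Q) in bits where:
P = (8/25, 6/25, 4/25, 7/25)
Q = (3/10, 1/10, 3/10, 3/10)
0.1600 bits

KL divergence: D_KL(P||Q) = Σ p(x) log(p(x)/q(x))

Computing term by term:
  x=0: 8/25 × log_2[(8/25)/(3/10)] = 8/25 × 0.0931 = 0.0298
  x=1: 6/25 × log_2[(6/25)/(1/10)] = 6/25 × 1.2630 = 0.3031
  x=2: 4/25 × log_2[(4/25)/(3/10)] = 4/25 × -0.9069 = -0.1451
  x=3: 7/25 × log_2[(7/25)/(3/10)] = 7/25 × -0.0995 = -0.0279

D_KL(P||Q) = 0.1600 bits

Note: KL divergence is always non-negative and equals 0 iff P = Q.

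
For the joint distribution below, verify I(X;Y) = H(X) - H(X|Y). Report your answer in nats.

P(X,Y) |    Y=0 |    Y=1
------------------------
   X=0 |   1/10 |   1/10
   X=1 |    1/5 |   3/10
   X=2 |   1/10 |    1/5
I(X;Y) = 0.0069 nats

Mutual information has multiple equivalent forms:
- I(X;Y) = H(X) - H(X|Y)
- I(X;Y) = H(Y) - H(Y|X)
- I(X;Y) = H(X) + H(Y) - H(X,Y)

Computing all quantities:
H(X) = 1.0297, H(Y) = 0.6730, H(X,Y) = 1.6957
H(X|Y) = 1.0227, H(Y|X) = 0.6661

Verification:
H(X) - H(X|Y) = 1.0297 - 1.0227 = 0.0069
H(Y) - H(Y|X) = 0.6730 - 0.6661 = 0.0069
H(X) + H(Y) - H(X,Y) = 1.0297 + 0.6730 - 1.6957 = 0.0069

All forms give I(X;Y) = 0.0069 nats. ✓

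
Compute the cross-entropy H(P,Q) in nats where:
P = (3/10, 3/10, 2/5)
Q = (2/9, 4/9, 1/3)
1.1339 nats

Cross-entropy: H(P,Q) = -Σ p(x) log q(x)

Alternatively: H(P,Q) = H(P) + D_KL(P||Q)
H(P) = 1.0889 nats
D_KL(P||Q) = 0.0450 nats

H(P,Q) = 1.0889 + 0.0450 = 1.1339 nats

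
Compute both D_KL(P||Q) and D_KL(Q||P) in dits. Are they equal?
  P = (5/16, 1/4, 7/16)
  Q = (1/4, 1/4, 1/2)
D_KL(P||Q) = 0.0049, D_KL(Q||P) = 0.0048

KL divergence is not symmetric: D_KL(P||Q) ≠ D_KL(Q||P) in general.

D_KL(P||Q) = 0.0049 dits
D_KL(Q||P) = 0.0048 dits

No, they are not equal!

This asymmetry is why KL divergence is not a true distance metric.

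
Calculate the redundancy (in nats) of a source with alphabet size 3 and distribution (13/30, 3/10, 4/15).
0.0226 nats

Redundancy measures how far a source is from maximum entropy:
R = H_max - H(X)

Maximum entropy for 3 symbols: H_max = log_e(3) = 1.0986 nats
Actual entropy: H(X) = 1.0760 nats
Redundancy: R = 1.0986 - 1.0760 = 0.0226 nats

This redundancy represents potential for compression: the source could be compressed by 0.0226 nats per symbol.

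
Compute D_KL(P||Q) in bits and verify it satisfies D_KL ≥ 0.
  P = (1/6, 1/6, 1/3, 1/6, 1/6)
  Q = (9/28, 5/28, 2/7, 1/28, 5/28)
0.2534 bits

KL divergence satisfies the Gibbs inequality: D_KL(P||Q) ≥ 0 for all distributions P, Q.

D_KL(P||Q) = Σ p(x) log(p(x)/q(x))
Term by term:
  x=0: 1/6 × log_2[(1/6)/(9/28)] = -0.1579
  x=1: 1/6 × log_2[(1/6)/(5/28)] = -0.0166
  x=2: 1/3 × log_2[(1/3)/(2/7)] = 0.0741
  x=3: 1/6 × log_2[(1/6)/(1/28)] = 0.3704
  x=4: 1/6 × log_2[(1/6)/(5/28)] = -0.0166
D_KL(P||Q) = 0.2534 bits

D_KL(P||Q) = 0.2534 ≥ 0 ✓

This non-negativity is a fundamental property: relative entropy cannot be negative because it measures how different Q is from P.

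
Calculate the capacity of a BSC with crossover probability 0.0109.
0.9133 bits

For a binary symmetric channel (BSC) with error probability p:
Capacity C = 1 - H(p) bits per symbol

where H(p) = -p log₂(p) - (1-p) log₂(1-p) is the binary entropy function.

H(0.0109) = 0.0867 bits
C = 1 - 0.0867 = 0.9133 bits per symbol

This means we can reliably transmit up to 0.9133 bits of information per channel use.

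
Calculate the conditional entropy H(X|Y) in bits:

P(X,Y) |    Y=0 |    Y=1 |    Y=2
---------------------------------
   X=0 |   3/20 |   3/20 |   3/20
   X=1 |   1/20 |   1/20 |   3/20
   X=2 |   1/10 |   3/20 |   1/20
1.4519 bits

Using the chain rule: H(X|Y) = H(X,Y) - H(Y)

First, compute H(X,Y) = 3.0332 bits

Marginal P(Y) = (3/10, 7/20, 7/20)
H(Y) = 1.5813 bits

H(X|Y) = H(X,Y) - H(Y) = 3.0332 - 1.5813 = 1.4519 bits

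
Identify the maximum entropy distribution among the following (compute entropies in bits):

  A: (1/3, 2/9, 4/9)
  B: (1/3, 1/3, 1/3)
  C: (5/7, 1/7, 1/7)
B

For a discrete distribution over n outcomes, entropy is maximized by the uniform distribution.

Computing entropies:
H(A) = 1.5305 bits
H(B) = 1.5850 bits
H(C) = 1.1488 bits

The uniform distribution (where all probabilities equal 1/3) achieves the maximum entropy of log_2(3) = 1.5850 bits.

Distribution B has the highest entropy.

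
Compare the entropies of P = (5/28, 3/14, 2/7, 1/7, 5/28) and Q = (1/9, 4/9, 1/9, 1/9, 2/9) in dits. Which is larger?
P

Computing entropies in dits:
H(P) = 0.6867
H(Q) = 0.6198

Distribution P has higher entropy.

Intuition: The distribution closer to uniform (more spread out) has higher entropy.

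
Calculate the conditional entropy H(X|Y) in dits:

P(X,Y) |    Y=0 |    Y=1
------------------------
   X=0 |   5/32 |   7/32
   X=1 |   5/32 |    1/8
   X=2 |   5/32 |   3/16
0.4713 dits

Using the chain rule: H(X|Y) = H(X,Y) - H(Y)

First, compute H(X,Y) = 0.7715 dits

Marginal P(Y) = (15/32, 17/32)
H(Y) = 0.3002 dits

H(X|Y) = H(X,Y) - H(Y) = 0.7715 - 0.3002 = 0.4713 dits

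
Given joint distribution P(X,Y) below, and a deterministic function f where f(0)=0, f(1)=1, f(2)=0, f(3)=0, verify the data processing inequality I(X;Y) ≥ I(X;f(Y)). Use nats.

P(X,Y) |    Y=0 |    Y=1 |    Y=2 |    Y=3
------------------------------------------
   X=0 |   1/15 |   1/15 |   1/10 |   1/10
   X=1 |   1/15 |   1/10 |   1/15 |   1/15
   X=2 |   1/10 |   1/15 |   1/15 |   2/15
I(X;Y) = 0.0217, I(X;f(Y)) = 0.0117, inequality holds: 0.0217 ≥ 0.0117

Data Processing Inequality: For any Markov chain X → Y → Z, we have I(X;Y) ≥ I(X;Z).

Here Z = f(Y) is a deterministic function of Y, forming X → Y → Z.

Original I(X;Y) = 0.0217 nats

After applying f:
P(X,Z) where Z=f(Y):
- P(X,Z=0) = P(X,Y=0) + P(X,Y=2) + P(X,Y=3)
- P(X,Z=1) = P(X,Y=1)

I(X;Z) = I(X;f(Y)) = 0.0117 nats

Verification: 0.0217 ≥ 0.0117 ✓

Information cannot be created by processing; the function f can only lose information about X.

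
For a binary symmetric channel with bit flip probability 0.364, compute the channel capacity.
0.0540 bits

For a binary symmetric channel (BSC) with error probability p:
Capacity C = 1 - H(p) bits per symbol

where H(p) = -p log₂(p) - (1-p) log₂(1-p) is the binary entropy function.

H(0.364) = 0.9460 bits
C = 1 - 0.9460 = 0.0540 bits per symbol

This means we can reliably transmit up to 0.0540 bits of information per channel use.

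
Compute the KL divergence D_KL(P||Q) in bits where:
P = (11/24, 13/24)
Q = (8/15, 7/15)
0.0163 bits

KL divergence: D_KL(P||Q) = Σ p(x) log(p(x)/q(x))

Computing term by term:
  x=0: 11/24 × log_2[(11/24)/(8/15)] = 11/24 × -0.2186 = -0.1002
  x=1: 13/24 × log_2[(13/24)/(7/15)] = 13/24 × 0.2150 = 0.1165

D_KL(P||Q) = 0.0163 bits

Note: KL divergence is always non-negative and equals 0 iff P = Q.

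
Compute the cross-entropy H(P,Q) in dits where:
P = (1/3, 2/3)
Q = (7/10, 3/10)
0.4002 dits

Cross-entropy: H(P,Q) = -Σ p(x) log q(x)

Alternatively: H(P,Q) = H(P) + D_KL(P||Q)
H(P) = 0.2764 dits
D_KL(P||Q) = 0.1238 dits

H(P,Q) = 0.2764 + 0.1238 = 0.4002 dits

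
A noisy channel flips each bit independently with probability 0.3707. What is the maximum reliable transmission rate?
0.0488 bits

For a binary symmetric channel (BSC) with error probability p:
Capacity C = 1 - H(p) bits per symbol

where H(p) = -p log₂(p) - (1-p) log₂(1-p) is the binary entropy function.

H(0.3707) = 0.9512 bits
C = 1 - 0.9512 = 0.0488 bits per symbol

This means we can reliably transmit up to 0.0488 bits of information per channel use.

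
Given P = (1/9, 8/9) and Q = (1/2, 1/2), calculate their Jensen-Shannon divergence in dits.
0.0410 dits

Jensen-Shannon divergence is:
JSD(P||Q) = 0.5 × D_KL(P||M) + 0.5 × D_KL(Q||M)
where M = 0.5 × (P + Q) is the mixture distribution.

M = 0.5 × (1/9, 8/9) + 0.5 × (1/2, 1/2) = (11/36, 25/36)

D_KL(P||M) = 0.0465 dits
D_KL(Q||M) = 0.0356 dits

JSD(P||Q) = 0.5 × 0.0465 + 0.5 × 0.0356 = 0.0410 dits

Unlike KL divergence, JSD is symmetric and bounded: 0 ≤ JSD ≤ log(2).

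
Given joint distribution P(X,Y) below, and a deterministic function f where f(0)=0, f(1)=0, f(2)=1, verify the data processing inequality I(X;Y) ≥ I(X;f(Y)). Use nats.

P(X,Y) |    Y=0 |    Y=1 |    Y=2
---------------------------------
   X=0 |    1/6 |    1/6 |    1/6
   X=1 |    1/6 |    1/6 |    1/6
I(X;Y) = 0.0000, I(X;f(Y)) = 0.0000, inequality holds: 0.0000 ≥ 0.0000

Data Processing Inequality: For any Markov chain X → Y → Z, we have I(X;Y) ≥ I(X;Z).

Here Z = f(Y) is a deterministic function of Y, forming X → Y → Z.

Original I(X;Y) = 0.0000 nats

After applying f:
P(X,Z) where Z=f(Y):
- P(X,Z=0) = P(X,Y=0) + P(X,Y=1)
- P(X,Z=1) = P(X,Y=2)

I(X;Z) = I(X;f(Y)) = 0.0000 nats

Verification: 0.0000 ≥ 0.0000 ✓

Information cannot be created by processing; the function f can only lose information about X.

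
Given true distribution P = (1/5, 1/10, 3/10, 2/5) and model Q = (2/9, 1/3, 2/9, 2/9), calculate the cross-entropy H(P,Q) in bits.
2.1114 bits

Cross-entropy: H(P,Q) = -Σ p(x) log q(x)

Alternatively: H(P,Q) = H(P) + D_KL(P||Q)
H(P) = 1.8464 bits
D_KL(P||Q) = 0.2650 bits

H(P,Q) = 1.8464 + 0.2650 = 2.1114 bits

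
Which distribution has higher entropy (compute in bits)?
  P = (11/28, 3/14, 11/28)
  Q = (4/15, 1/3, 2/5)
Q

Computing entropies in bits:
H(P) = 1.5353
H(Q) = 1.5656

Distribution Q has higher entropy.

Intuition: The distribution closer to uniform (more spread out) has higher entropy.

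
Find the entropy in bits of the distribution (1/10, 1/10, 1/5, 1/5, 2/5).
2.1219 bits

Shannon entropy is H(X) = -Σ p(x) log p(x).

For P = (1/10, 1/10, 1/5, 1/5, 2/5):
H = -1/10 × log_2(1/10) -1/10 × log_2(1/10) -1/5 × log_2(1/5) -1/5 × log_2(1/5) -2/5 × log_2(2/5)
H = 2.1219 bits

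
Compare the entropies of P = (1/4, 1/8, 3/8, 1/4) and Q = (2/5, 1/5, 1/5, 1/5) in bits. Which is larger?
Q

Computing entropies in bits:
H(P) = 1.9056
H(Q) = 1.9219

Distribution Q has higher entropy.

Intuition: The distribution closer to uniform (more spread out) has higher entropy.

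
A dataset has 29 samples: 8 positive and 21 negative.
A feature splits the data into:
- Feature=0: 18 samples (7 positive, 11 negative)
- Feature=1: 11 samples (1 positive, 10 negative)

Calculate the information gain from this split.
0.0847 bits

Information Gain = H(Y) - H(Y|Feature)

Before split:
P(positive) = 8/29 = 0.2759
H(Y) = 0.8498 bits

After split:
Feature=0: H = 0.9641 bits (weight = 18/29)
Feature=1: H = 0.4395 bits (weight = 11/29)
H(Y|Feature) = (18/29)×0.9641 + (11/29)×0.4395 = 0.7651 bits

Information Gain = 0.8498 - 0.7651 = 0.0847 bits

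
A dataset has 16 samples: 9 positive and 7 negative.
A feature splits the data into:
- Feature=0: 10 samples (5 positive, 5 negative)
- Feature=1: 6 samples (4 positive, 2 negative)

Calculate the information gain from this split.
0.0193 bits

Information Gain = H(Y) - H(Y|Feature)

Before split:
P(positive) = 9/16 = 0.5625
H(Y) = 0.9887 bits

After split:
Feature=0: H = 1.0000 bits (weight = 10/16)
Feature=1: H = 0.9183 bits (weight = 6/16)
H(Y|Feature) = (10/16)×1.0000 + (6/16)×0.9183 = 0.9694 bits

Information Gain = 0.9887 - 0.9694 = 0.0193 bits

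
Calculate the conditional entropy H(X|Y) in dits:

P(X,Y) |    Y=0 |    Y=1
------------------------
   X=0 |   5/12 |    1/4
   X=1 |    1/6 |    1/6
0.2734 dits

Using the chain rule: H(X|Y) = H(X,Y) - H(Y)

First, compute H(X,Y) = 0.5683 dits

Marginal P(Y) = (7/12, 5/12)
H(Y) = 0.2950 dits

H(X|Y) = H(X,Y) - H(Y) = 0.5683 - 0.2950 = 0.2734 dits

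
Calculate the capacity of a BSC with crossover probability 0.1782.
0.3239 bits

For a binary symmetric channel (BSC) with error probability p:
Capacity C = 1 - H(p) bits per symbol

where H(p) = -p log₂(p) - (1-p) log₂(1-p) is the binary entropy function.

H(0.1782) = 0.6761 bits
C = 1 - 0.6761 = 0.3239 bits per symbol

This means we can reliably transmit up to 0.3239 bits of information per channel use.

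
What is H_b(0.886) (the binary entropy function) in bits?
0.5119 bits

The binary entropy function is:
H(p) = -p log(p) - (1-p) log(1-p)

H(0.886) = -0.886 × log_2(0.886) - 0.114 × log_2(0.114)
H(0.886) = 0.5119 bits

Note: Binary entropy is maximized at p=0.5 (H=1 bit) and minimized at p=0 or p=1 (H=0).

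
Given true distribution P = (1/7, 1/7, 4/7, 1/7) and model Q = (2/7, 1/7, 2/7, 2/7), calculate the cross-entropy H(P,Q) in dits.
0.5871 dits

Cross-entropy: H(P,Q) = -Σ p(x) log q(x)

Alternatively: H(P,Q) = H(P) + D_KL(P||Q)
H(P) = 0.5011 dits
D_KL(P||Q) = 0.0860 dits

H(P,Q) = 0.5011 + 0.0860 = 0.5871 dits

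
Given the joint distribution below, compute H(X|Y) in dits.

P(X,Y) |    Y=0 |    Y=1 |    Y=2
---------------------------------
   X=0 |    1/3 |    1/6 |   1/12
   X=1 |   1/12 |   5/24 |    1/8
0.2633 dits

Using the chain rule: H(X|Y) = H(X,Y) - H(Y)

First, compute H(X,Y) = 0.7234 dits

Marginal P(Y) = (5/12, 3/8, 5/24)
H(Y) = 0.4601 dits

H(X|Y) = H(X,Y) - H(Y) = 0.7234 - 0.4601 = 0.2633 dits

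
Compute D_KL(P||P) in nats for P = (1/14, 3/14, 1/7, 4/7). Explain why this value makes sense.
0.0000 nats

KL divergence satisfies the Gibbs inequality: D_KL(P||Q) ≥ 0 for all distributions P, Q.

D_KL(P||Q) = Σ p(x) log(p(x)/q(x))
Each term is p(x) × log_e(p(x)/p(x)) = p(x) × log_e(1) = 0, so the sum is 0.
D_KL(P||Q) = 0.0000 nats

When P = Q, the KL divergence is exactly 0, as there is no 'divergence' between identical distributions.

This non-negativity is a fundamental property: relative entropy cannot be negative because it measures how different Q is from P.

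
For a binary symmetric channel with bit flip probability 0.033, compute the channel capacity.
0.7908 bits

For a binary symmetric channel (BSC) with error probability p:
Capacity C = 1 - H(p) bits per symbol

where H(p) = -p log₂(p) - (1-p) log₂(1-p) is the binary entropy function.

H(0.033) = 0.2092 bits
C = 1 - 0.2092 = 0.7908 bits per symbol

This means we can reliably transmit up to 0.7908 bits of information per channel use.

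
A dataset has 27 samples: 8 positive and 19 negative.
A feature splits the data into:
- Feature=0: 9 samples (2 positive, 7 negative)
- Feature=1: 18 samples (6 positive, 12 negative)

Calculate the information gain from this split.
0.0098 bits

Information Gain = H(Y) - H(Y|Feature)

Before split:
P(positive) = 8/27 = 0.2963
H(Y) = 0.8767 bits

After split:
Feature=0: H = 0.7642 bits (weight = 9/27)
Feature=1: H = 0.9183 bits (weight = 18/27)
H(Y|Feature) = (9/27)×0.7642 + (18/27)×0.9183 = 0.8669 bits

Information Gain = 0.8767 - 0.8669 = 0.0098 bits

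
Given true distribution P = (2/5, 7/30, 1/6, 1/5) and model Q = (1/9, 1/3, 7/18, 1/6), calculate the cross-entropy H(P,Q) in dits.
0.7170 dits

Cross-entropy: H(P,Q) = -Σ p(x) log q(x)

Alternatively: H(P,Q) = H(P) + D_KL(P||Q)
H(P) = 0.5761 dits
D_KL(P||Q) = 0.1409 dits

H(P,Q) = 0.5761 + 0.1409 = 0.7170 dits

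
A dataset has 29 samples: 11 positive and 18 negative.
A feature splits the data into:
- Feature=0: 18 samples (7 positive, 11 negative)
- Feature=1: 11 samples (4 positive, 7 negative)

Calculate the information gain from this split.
0.0005 bits

Information Gain = H(Y) - H(Y|Feature)

Before split:
P(positive) = 11/29 = 0.3793
H(Y) = 0.9576 bits

After split:
Feature=0: H = 0.9641 bits (weight = 18/29)
Feature=1: H = 0.9457 bits (weight = 11/29)
H(Y|Feature) = (18/29)×0.9641 + (11/29)×0.9457 = 0.9571 bits

Information Gain = 0.9576 - 0.9571 = 0.0005 bits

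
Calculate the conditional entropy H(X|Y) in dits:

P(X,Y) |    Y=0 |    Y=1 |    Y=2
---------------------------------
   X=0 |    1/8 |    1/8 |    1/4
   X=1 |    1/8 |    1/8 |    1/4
0.3010 dits

Using the chain rule: H(X|Y) = H(X,Y) - H(Y)

First, compute H(X,Y) = 0.7526 dits

Marginal P(Y) = (1/4, 1/4, 1/2)
H(Y) = 0.4515 dits

H(X|Y) = H(X,Y) - H(Y) = 0.7526 - 0.4515 = 0.3010 dits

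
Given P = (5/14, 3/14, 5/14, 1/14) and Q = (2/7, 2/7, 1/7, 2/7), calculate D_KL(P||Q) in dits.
0.1070 dits

KL divergence: D_KL(P||Q) = Σ p(x) log(p(x)/q(x))

Computing term by term:
  x=0: 5/14 × log_10[(5/14)/(2/7)] = 5/14 × 0.0969 = 0.0346
  x=1: 3/14 × log_10[(3/14)/(2/7)] = 3/14 × -0.1249 = -0.0268
  x=2: 5/14 × log_10[(5/14)/(1/7)] = 5/14 × 0.3979 = 0.1421
  x=3: 1/14 × log_10[(1/14)/(2/7)] = 1/14 × -0.6021 = -0.0430

D_KL(P||Q) = 0.1070 dits

Note: KL divergence is always non-negative and equals 0 iff P = Q.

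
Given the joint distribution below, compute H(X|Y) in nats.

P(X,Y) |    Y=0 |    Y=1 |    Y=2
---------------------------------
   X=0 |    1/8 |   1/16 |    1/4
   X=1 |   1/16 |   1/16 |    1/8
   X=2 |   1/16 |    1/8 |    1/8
1.0397 nats

Using the chain rule: H(X|Y) = H(X,Y) - H(Y)

First, compute H(X,Y) = 2.0794 nats

Marginal P(Y) = (1/4, 1/4, 1/2)
H(Y) = 1.0397 nats

H(X|Y) = H(X,Y) - H(Y) = 2.0794 - 1.0397 = 1.0397 nats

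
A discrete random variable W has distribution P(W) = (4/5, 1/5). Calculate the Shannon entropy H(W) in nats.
0.5004 nats

Shannon entropy is H(X) = -Σ p(x) log p(x).

For P = (4/5, 1/5):
H = -4/5 × log_e(4/5) -1/5 × log_e(1/5)
H = 0.5004 nats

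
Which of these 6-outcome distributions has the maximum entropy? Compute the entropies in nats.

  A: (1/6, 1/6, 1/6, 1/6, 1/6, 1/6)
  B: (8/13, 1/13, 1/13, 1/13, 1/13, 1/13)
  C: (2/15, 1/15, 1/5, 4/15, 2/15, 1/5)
A

For a discrete distribution over n outcomes, entropy is maximized by the uniform distribution.

Computing entropies:
H(A) = 1.7918 nats
H(B) = 1.2853 nats
H(C) = 1.7141 nats

The uniform distribution (where all probabilities equal 1/6) achieves the maximum entropy of log_e(6) = 1.7918 nats.

Distribution A has the highest entropy.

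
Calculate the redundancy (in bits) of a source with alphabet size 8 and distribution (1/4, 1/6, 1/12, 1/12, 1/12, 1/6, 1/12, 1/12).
0.1446 bits

Redundancy measures how far a source is from maximum entropy:
R = H_max - H(X)

Maximum entropy for 8 symbols: H_max = log_2(8) = 3.0000 bits
Actual entropy: H(X) = 2.8554 bits
Redundancy: R = 3.0000 - 2.8554 = 0.1446 bits

This redundancy represents potential for compression: the source could be compressed by 0.1446 bits per symbol.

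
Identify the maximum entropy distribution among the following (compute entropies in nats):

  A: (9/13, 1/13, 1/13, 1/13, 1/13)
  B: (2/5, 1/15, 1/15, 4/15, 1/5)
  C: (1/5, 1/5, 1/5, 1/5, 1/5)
C

For a discrete distribution over n outcomes, entropy is maximized by the uniform distribution.

Computing entropies:
H(A) = 1.0438 nats
H(B) = 1.4019 nats
H(C) = 1.6094 nats

The uniform distribution (where all probabilities equal 1/5) achieves the maximum entropy of log_e(5) = 1.6094 nats.

Distribution C has the highest entropy.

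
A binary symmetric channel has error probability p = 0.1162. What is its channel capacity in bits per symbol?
0.4817 bits

For a binary symmetric channel (BSC) with error probability p:
Capacity C = 1 - H(p) bits per symbol

where H(p) = -p log₂(p) - (1-p) log₂(1-p) is the binary entropy function.

H(0.1162) = 0.5183 bits
C = 1 - 0.5183 = 0.4817 bits per symbol

This means we can reliably transmit up to 0.4817 bits of information per channel use.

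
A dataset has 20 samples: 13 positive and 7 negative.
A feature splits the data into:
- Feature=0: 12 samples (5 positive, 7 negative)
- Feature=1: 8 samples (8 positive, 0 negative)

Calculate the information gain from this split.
0.3461 bits

Information Gain = H(Y) - H(Y|Feature)

Before split:
P(positive) = 13/20 = 0.6500
H(Y) = 0.9341 bits

After split:
Feature=0: H = 0.9799 bits (weight = 12/20)
Feature=1: H = 0.0000 bits (weight = 8/20)
H(Y|Feature) = (12/20)×0.9799 + (8/20)×0.0000 = 0.5879 bits

Information Gain = 0.9341 - 0.5879 = 0.3461 bits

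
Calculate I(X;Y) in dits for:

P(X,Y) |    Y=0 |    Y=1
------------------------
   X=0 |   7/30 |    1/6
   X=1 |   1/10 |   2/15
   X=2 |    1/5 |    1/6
0.0032 dits

Mutual information: I(X;Y) = H(X) + H(Y) - H(X,Y)

Marginals:
P(X) = (2/5, 7/30, 11/30), H(X) = 0.4664 dits
P(Y) = (8/15, 7/15), H(Y) = 0.3001 dits

Joint entropy: H(X,Y) = 0.7633 dits

I(X;Y) = 0.4664 + 0.3001 - 0.7633 = 0.0032 dits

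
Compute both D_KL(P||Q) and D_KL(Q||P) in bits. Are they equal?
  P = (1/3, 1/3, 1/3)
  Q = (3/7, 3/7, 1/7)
D_KL(P||Q) = 0.1658, D_KL(Q||P) = 0.1361

KL divergence is not symmetric: D_KL(P||Q) ≠ D_KL(Q||P) in general.

D_KL(P||Q) = 0.1658 bits
D_KL(Q||P) = 0.1361 bits

No, they are not equal!

This asymmetry is why KL divergence is not a true distance metric.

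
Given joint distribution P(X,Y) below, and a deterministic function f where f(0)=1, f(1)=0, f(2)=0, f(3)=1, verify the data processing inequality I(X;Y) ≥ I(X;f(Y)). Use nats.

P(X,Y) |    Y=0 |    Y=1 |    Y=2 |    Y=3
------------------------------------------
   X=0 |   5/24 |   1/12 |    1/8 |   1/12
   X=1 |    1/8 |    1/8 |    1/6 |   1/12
I(X;Y) = 0.0177, I(X;f(Y)) = 0.0140, inequality holds: 0.0177 ≥ 0.0140

Data Processing Inequality: For any Markov chain X → Y → Z, we have I(X;Y) ≥ I(X;Z).

Here Z = f(Y) is a deterministic function of Y, forming X → Y → Z.

Original I(X;Y) = 0.0177 nats

After applying f:
P(X,Z) where Z=f(Y):
- P(X,Z=0) = P(X,Y=1) + P(X,Y=2)
- P(X,Z=1) = P(X,Y=0) + P(X,Y=3)

I(X;Z) = I(X;f(Y)) = 0.0140 nats

Verification: 0.0177 ≥ 0.0140 ✓

Information cannot be created by processing; the function f can only lose information about X.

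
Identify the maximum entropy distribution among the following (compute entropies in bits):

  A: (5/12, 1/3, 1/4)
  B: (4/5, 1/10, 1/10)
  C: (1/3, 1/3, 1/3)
C

For a discrete distribution over n outcomes, entropy is maximized by the uniform distribution.

Computing entropies:
H(A) = 1.5546 bits
H(B) = 0.9219 bits
H(C) = 1.5850 bits

The uniform distribution (where all probabilities equal 1/3) achieves the maximum entropy of log_2(3) = 1.5850 bits.

Distribution C has the highest entropy.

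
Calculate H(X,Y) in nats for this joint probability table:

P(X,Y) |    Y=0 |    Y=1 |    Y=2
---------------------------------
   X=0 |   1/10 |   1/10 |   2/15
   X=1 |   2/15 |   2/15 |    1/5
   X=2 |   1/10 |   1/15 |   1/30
2.1125 nats

Joint entropy is H(X,Y) = -Σ_{x,y} p(x,y) log p(x,y).

Summing over all non-zero entries:
H(X,Y) = -[1/10·log_e(1/10) + 1/10·log_e(1/10) + 2/15·log_e(2/15) + 2/15·log_e(2/15) + 2/15·log_e(2/15) + 1/5·log_e(1/5) + 1/10·log_e(1/10) + 1/15·log_e(1/15) + 1/30·log_e(1/30)]
H(X,Y) = 2.1125 nats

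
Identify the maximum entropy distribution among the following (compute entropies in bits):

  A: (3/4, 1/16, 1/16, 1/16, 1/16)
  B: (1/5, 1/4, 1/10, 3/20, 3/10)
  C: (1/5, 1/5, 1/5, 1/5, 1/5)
C

For a discrete distribution over n outcomes, entropy is maximized by the uniform distribution.

Computing entropies:
H(A) = 1.3113 bits
H(B) = 2.2282 bits
H(C) = 2.3219 bits

The uniform distribution (where all probabilities equal 1/5) achieves the maximum entropy of log_2(5) = 2.3219 bits.

Distribution C has the highest entropy.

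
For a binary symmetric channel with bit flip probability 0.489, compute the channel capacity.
0.0003 bits

For a binary symmetric channel (BSC) with error probability p:
Capacity C = 1 - H(p) bits per symbol

where H(p) = -p log₂(p) - (1-p) log₂(1-p) is the binary entropy function.

H(0.489) = 0.9997 bits
C = 1 - 0.9997 = 0.0003 bits per symbol

This means we can reliably transmit up to 0.0003 bits of information per channel use.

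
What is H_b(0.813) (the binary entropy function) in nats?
0.4818 nats

The binary entropy function is:
H(p) = -p log(p) - (1-p) log(1-p)

H(0.813) = -0.813 × log_e(0.813) - 0.187 × log_e(0.187)
H(0.813) = 0.4818 nats

Note: Binary entropy is maximized at p=0.5 (H=1 bit) and minimized at p=0 or p=1 (H=0).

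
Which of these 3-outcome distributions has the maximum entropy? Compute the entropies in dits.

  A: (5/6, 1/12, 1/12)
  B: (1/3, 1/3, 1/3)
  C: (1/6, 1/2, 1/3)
B

For a discrete distribution over n outcomes, entropy is maximized by the uniform distribution.

Computing entropies:
H(A) = 0.2458 dits
H(B) = 0.4771 dits
H(C) = 0.4392 dits

The uniform distribution (where all probabilities equal 1/3) achieves the maximum entropy of log_10(3) = 0.4771 dits.

Distribution B has the highest entropy.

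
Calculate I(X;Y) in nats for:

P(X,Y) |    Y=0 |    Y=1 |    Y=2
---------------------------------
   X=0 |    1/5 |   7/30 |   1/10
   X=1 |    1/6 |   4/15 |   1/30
0.0178 nats

Mutual information: I(X;Y) = H(X) + H(Y) - H(X,Y)

Marginals:
P(X) = (8/15, 7/15), H(X) = 0.6909 nats
P(Y) = (11/30, 1/2, 2/15), H(Y) = 0.9831 nats

Joint entropy: H(X,Y) = 1.6562 nats

I(X;Y) = 0.6909 + 0.9831 - 1.6562 = 0.0178 nats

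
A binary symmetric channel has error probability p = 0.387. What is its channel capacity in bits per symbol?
0.0372 bits

For a binary symmetric channel (BSC) with error probability p:
Capacity C = 1 - H(p) bits per symbol

where H(p) = -p log₂(p) - (1-p) log₂(1-p) is the binary entropy function.

H(0.387) = 0.9628 bits
C = 1 - 0.9628 = 0.0372 bits per symbol

This means we can reliably transmit up to 0.0372 bits of information per channel use.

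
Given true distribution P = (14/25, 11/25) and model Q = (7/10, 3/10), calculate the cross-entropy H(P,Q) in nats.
0.7295 nats

Cross-entropy: H(P,Q) = -Σ p(x) log q(x)

Alternatively: H(P,Q) = H(P) + D_KL(P||Q)
H(P) = 0.6859 nats
D_KL(P||Q) = 0.0436 nats

H(P,Q) = 0.6859 + 0.0436 = 0.7295 nats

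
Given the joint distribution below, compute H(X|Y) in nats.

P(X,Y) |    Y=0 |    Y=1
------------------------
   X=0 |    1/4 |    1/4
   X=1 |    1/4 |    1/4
0.6931 nats

Using the chain rule: H(X|Y) = H(X,Y) - H(Y)

First, compute H(X,Y) = 1.3863 nats

Marginal P(Y) = (1/2, 1/2)
H(Y) = 0.6931 nats

H(X|Y) = H(X,Y) - H(Y) = 1.3863 - 0.6931 = 0.6931 nats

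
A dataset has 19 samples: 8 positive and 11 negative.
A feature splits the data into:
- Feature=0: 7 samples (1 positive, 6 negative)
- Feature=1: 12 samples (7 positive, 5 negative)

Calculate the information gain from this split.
0.1451 bits

Information Gain = H(Y) - H(Y|Feature)

Before split:
P(positive) = 8/19 = 0.4211
H(Y) = 0.9819 bits

After split:
Feature=0: H = 0.5917 bits (weight = 7/19)
Feature=1: H = 0.9799 bits (weight = 12/19)
H(Y|Feature) = (7/19)×0.5917 + (12/19)×0.9799 = 0.8368 bits

Information Gain = 0.9819 - 0.8368 = 0.1451 bits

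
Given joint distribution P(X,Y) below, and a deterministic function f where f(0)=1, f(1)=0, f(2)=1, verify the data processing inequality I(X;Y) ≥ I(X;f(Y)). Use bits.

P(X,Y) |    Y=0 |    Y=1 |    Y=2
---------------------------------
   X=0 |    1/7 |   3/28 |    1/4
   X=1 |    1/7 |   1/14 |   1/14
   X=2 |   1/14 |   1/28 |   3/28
I(X;Y) = 0.0431, I(X;f(Y)) = 0.0037, inequality holds: 0.0431 ≥ 0.0037

Data Processing Inequality: For any Markov chain X → Y → Z, we have I(X;Y) ≥ I(X;Z).

Here Z = f(Y) is a deterministic function of Y, forming X → Y → Z.

Original I(X;Y) = 0.0431 bits

After applying f:
P(X,Z) where Z=f(Y):
- P(X,Z=0) = P(X,Y=1)
- P(X,Z=1) = P(X,Y=0) + P(X,Y=2)

I(X;Z) = I(X;f(Y)) = 0.0037 bits

Verification: 0.0431 ≥ 0.0037 ✓

Information cannot be created by processing; the function f can only lose information about X.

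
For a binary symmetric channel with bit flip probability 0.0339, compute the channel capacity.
0.7864 bits

For a binary symmetric channel (BSC) with error probability p:
Capacity C = 1 - H(p) bits per symbol

where H(p) = -p log₂(p) - (1-p) log₂(1-p) is the binary entropy function.

H(0.0339) = 0.2136 bits
C = 1 - 0.2136 = 0.7864 bits per symbol

This means we can reliably transmit up to 0.7864 bits of information per channel use.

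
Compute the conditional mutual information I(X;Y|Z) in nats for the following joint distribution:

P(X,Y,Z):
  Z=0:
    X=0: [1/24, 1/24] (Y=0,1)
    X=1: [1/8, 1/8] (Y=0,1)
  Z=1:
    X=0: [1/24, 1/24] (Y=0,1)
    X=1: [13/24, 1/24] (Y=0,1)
0.0433 nats

Conditional mutual information: I(X;Y|Z) = H(X|Z) + H(Y|Z) - H(X,Y|Z)

H(Z) = 0.6365
H(X,Z) = 1.0751 → H(X|Z) = 0.4386
H(Y,Z) = 1.1187 → H(Y|Z) = 0.4822
H(X,Y,Z) = 1.5141 → H(X,Y|Z) = 0.8775

I(X;Y|Z) = 0.4386 + 0.4822 - 0.8775 = 0.0433 nats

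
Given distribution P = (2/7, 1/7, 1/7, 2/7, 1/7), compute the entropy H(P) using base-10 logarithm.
0.6731 dits

Shannon entropy is H(X) = -Σ p(x) log p(x).

For P = (2/7, 1/7, 1/7, 2/7, 1/7):
H = -2/7 × log_10(2/7) -1/7 × log_10(1/7) -1/7 × log_10(1/7) -2/7 × log_10(2/7) -1/7 × log_10(1/7)
H = 0.6731 dits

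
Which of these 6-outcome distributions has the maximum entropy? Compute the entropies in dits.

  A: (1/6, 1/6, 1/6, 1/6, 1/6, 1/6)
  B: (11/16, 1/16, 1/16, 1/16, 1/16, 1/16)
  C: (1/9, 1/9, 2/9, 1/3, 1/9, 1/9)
A

For a discrete distribution over n outcomes, entropy is maximized by the uniform distribution.

Computing entropies:
H(A) = 0.7782 dits
H(B) = 0.4882 dits
H(C) = 0.7283 dits

The uniform distribution (where all probabilities equal 1/6) achieves the maximum entropy of log_10(6) = 0.7782 dits.

Distribution A has the highest entropy.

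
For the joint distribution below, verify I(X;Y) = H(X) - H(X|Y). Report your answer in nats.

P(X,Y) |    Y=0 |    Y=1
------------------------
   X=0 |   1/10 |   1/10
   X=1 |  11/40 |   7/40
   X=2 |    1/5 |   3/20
I(X;Y) = 0.0035 nats

Mutual information has multiple equivalent forms:
- I(X;Y) = H(X) - H(X|Y)
- I(X;Y) = H(Y) - H(Y|X)
- I(X;Y) = H(X) + H(Y) - H(X,Y)

Computing all quantities:
H(X) = 1.0487, H(Y) = 0.6819, H(X,Y) = 1.7270
H(X|Y) = 1.0452, H(Y|X) = 0.6784

Verification:
H(X) - H(X|Y) = 1.0487 - 1.0452 = 0.0035
H(Y) - H(Y|X) = 0.6819 - 0.6784 = 0.0035
H(X) + H(Y) - H(X,Y) = 1.0487 + 0.6819 - 1.7270 = 0.0035

All forms give I(X;Y) = 0.0035 nats. ✓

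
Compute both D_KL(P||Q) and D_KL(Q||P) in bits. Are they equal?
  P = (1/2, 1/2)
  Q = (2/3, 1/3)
D_KL(P||Q) = 0.0850, D_KL(Q||P) = 0.0817

KL divergence is not symmetric: D_KL(P||Q) ≠ D_KL(Q||P) in general.

D_KL(P||Q) = 0.0850 bits
D_KL(Q||P) = 0.0817 bits

No, they are not equal!

This asymmetry is why KL divergence is not a true distance metric.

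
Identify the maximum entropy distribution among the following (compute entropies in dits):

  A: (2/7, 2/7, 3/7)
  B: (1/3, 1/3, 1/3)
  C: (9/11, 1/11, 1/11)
B

For a discrete distribution over n outcomes, entropy is maximized by the uniform distribution.

Computing entropies:
H(A) = 0.4686 dits
H(B) = 0.4771 dits
H(C) = 0.2606 dits

The uniform distribution (where all probabilities equal 1/3) achieves the maximum entropy of log_10(3) = 0.4771 dits.

Distribution B has the highest entropy.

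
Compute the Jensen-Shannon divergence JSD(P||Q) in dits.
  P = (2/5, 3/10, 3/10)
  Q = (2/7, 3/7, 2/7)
0.0046 dits

Jensen-Shannon divergence is:
JSD(P||Q) = 0.5 × D_KL(P||M) + 0.5 × D_KL(Q||M)
where M = 0.5 × (P + Q) is the mixture distribution.

M = 0.5 × (2/5, 3/10, 3/10) + 0.5 × (2/7, 3/7, 2/7) = (12/35, 0.364286, 0.292857)

D_KL(P||M) = 0.0046 dits
D_KL(Q||M) = 0.0046 dits

JSD(P||Q) = 0.5 × 0.0046 + 0.5 × 0.0046 = 0.0046 dits

Unlike KL divergence, JSD is symmetric and bounded: 0 ≤ JSD ≤ log(2).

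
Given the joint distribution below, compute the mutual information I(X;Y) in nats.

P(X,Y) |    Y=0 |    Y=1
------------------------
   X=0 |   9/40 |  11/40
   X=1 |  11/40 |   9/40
0.0050 nats

Mutual information: I(X;Y) = H(X) + H(Y) - H(X,Y)

Marginals:
P(X) = (1/2, 1/2), H(X) = 0.6931 nats
P(Y) = (1/2, 1/2), H(Y) = 0.6931 nats

Joint entropy: H(X,Y) = 1.3813 nats

I(X;Y) = 0.6931 + 0.6931 - 1.3813 = 0.0050 nats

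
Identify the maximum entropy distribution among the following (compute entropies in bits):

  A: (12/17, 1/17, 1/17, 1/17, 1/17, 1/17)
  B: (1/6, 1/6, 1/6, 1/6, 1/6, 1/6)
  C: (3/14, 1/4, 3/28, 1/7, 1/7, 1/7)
B

For a discrete distribution over n outcomes, entropy is maximized by the uniform distribution.

Computing entropies:
H(A) = 1.5569 bits
H(B) = 2.5850 bits
H(C) = 2.5246 bits

The uniform distribution (where all probabilities equal 1/6) achieves the maximum entropy of log_2(6) = 2.5850 bits.

Distribution B has the highest entropy.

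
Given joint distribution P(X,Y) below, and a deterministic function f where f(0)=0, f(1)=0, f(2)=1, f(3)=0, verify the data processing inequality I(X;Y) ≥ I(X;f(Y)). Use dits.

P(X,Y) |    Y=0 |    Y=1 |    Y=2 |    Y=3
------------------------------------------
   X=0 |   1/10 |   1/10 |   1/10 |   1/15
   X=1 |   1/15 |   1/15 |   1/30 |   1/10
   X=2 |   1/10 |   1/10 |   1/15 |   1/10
I(X;Y) = 0.0088, I(X;f(Y)) = 0.0049, inequality holds: 0.0088 ≥ 0.0049

Data Processing Inequality: For any Markov chain X → Y → Z, we have I(X;Y) ≥ I(X;Z).

Here Z = f(Y) is a deterministic function of Y, forming X → Y → Z.

Original I(X;Y) = 0.0088 dits

After applying f:
P(X,Z) where Z=f(Y):
- P(X,Z=0) = P(X,Y=0) + P(X,Y=1) + P(X,Y=3)
- P(X,Z=1) = P(X,Y=2)

I(X;Z) = I(X;f(Y)) = 0.0049 dits

Verification: 0.0088 ≥ 0.0049 ✓

Information cannot be created by processing; the function f can only lose information about X.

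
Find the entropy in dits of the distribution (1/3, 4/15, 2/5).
0.4713 dits

Shannon entropy is H(X) = -Σ p(x) log p(x).

For P = (1/3, 4/15, 2/5):
H = -1/3 × log_10(1/3) -4/15 × log_10(4/15) -2/5 × log_10(2/5)
H = 0.4713 dits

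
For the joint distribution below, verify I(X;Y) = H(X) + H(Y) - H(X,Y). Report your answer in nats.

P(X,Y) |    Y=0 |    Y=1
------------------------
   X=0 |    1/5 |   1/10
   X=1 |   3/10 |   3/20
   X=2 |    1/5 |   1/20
I(X;Y) = 0.0084 nats

Mutual information has multiple equivalent forms:
- I(X;Y) = H(X) - H(X|Y)
- I(X;Y) = H(Y) - H(Y|X)
- I(X;Y) = H(X) + H(Y) - H(X,Y)

Computing all quantities:
H(X) = 1.0671, H(Y) = 0.6109, H(X,Y) = 1.6696
H(X|Y) = 1.0587, H(Y|X) = 0.6025

Verification:
H(X) - H(X|Y) = 1.0671 - 1.0587 = 0.0084
H(Y) - H(Y|X) = 0.6109 - 0.6025 = 0.0084
H(X) + H(Y) - H(X,Y) = 1.0671 + 0.6109 - 1.6696 = 0.0084

All forms give I(X;Y) = 0.0084 nats. ✓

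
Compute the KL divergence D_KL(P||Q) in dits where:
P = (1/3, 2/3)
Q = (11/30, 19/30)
0.0011 dits

KL divergence: D_KL(P||Q) = Σ p(x) log(p(x)/q(x))

Computing term by term:
  x=0: 1/3 × log_10[(1/3)/(11/30)] = 1/3 × -0.0414 = -0.0138
  x=1: 2/3 × log_10[(2/3)/(19/30)] = 2/3 × 0.0223 = 0.0149

D_KL(P||Q) = 0.0011 dits

Note: KL divergence is always non-negative and equals 0 iff P = Q.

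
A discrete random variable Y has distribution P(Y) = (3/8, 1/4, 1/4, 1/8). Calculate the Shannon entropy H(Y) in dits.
0.5737 dits

Shannon entropy is H(X) = -Σ p(x) log p(x).

For P = (3/8, 1/4, 1/4, 1/8):
H = -3/8 × log_10(3/8) -1/4 × log_10(1/4) -1/4 × log_10(1/4) -1/8 × log_10(1/8)
H = 0.5737 dits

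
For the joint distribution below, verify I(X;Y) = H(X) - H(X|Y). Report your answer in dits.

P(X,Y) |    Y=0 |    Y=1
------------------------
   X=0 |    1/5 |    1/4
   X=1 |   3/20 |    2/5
I(X;Y) = 0.0070 dits

Mutual information has multiple equivalent forms:
- I(X;Y) = H(X) - H(X|Y)
- I(X;Y) = H(Y) - H(Y|X)
- I(X;Y) = H(X) + H(Y) - H(X,Y)

Computing all quantities:
H(X) = 0.2989, H(Y) = 0.2812, H(X,Y) = 0.5731
H(X|Y) = 0.2919, H(Y|X) = 0.2742

Verification:
H(X) - H(X|Y) = 0.2989 - 0.2919 = 0.0070
H(Y) - H(Y|X) = 0.2812 - 0.2742 = 0.0070
H(X) + H(Y) - H(X,Y) = 0.2989 + 0.2812 - 0.5731 = 0.0070

All forms give I(X;Y) = 0.0070 dits. ✓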